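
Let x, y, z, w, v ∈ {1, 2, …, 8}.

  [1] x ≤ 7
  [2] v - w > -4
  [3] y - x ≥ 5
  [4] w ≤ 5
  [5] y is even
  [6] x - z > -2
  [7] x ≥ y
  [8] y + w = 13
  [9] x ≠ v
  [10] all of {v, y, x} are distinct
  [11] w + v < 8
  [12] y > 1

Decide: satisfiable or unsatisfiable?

Unsatisfiable

From constraints 1 and 7: y ≤ x ≤ 7. From constraint 4: w ≤ 5. Hence y + w ≤ 12. But constraint 8 requires y + w = 13, and 13 > 12. Contradiction.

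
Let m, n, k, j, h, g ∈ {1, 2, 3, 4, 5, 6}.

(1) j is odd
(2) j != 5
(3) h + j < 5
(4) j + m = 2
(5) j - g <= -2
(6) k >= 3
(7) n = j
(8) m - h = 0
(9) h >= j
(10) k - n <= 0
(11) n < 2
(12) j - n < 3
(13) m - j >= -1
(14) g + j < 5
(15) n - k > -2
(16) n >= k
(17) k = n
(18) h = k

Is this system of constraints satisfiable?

Unsatisfiable

From constraints 6 and 16: n ≥ k and k ≥ 3, so n ≥ 3. From constraint 11: n ≤ 1. But 1 < 3, so no value of n works.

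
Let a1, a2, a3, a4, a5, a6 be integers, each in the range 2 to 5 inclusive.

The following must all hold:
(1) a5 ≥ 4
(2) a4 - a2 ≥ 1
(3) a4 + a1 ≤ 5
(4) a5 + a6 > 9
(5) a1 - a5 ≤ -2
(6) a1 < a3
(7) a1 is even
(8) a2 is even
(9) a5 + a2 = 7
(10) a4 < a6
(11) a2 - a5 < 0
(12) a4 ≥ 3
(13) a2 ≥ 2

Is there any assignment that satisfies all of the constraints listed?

One satisfying assignment is a1 = 2, a2 = 2, a3 = 4, a4 = 3, a5 = 5, a6 = 5.
For the less obvious constraints — constraint 2: a4 - a2 = 1; constraint 3: a4 + a1 = 5 — and the others hold by inspection.

Satisfiable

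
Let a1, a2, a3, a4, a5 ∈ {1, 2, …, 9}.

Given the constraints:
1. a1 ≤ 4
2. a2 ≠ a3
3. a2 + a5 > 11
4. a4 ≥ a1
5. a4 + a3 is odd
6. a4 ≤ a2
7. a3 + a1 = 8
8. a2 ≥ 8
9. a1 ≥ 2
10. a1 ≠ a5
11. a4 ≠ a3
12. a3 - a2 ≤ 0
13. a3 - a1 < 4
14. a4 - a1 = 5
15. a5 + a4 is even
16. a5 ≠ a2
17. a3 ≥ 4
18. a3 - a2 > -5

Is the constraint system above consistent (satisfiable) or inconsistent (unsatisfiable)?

Satisfiable

Setting (a1, a2, a3, a4, a5) = (3, 8, 5, 8, 6) satisfies everything: constraint 3: a2 + a5 = 14; constraint 7: a3 + a1 = 8, and the others follow.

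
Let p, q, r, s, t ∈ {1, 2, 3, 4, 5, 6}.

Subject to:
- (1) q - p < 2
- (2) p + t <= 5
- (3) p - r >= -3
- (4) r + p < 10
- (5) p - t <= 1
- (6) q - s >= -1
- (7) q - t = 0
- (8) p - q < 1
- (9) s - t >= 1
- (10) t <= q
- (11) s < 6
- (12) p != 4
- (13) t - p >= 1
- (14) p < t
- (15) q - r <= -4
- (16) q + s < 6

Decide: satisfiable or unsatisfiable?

Unsatisfiable

Constraints 3, 6, 9, 13, and 15 give r − q ≥ 4, q − s ≥ -1, s − t ≥ 1, t − p ≥ 1, p − r ≥ -3.
Adding all 5 inequalities: the left sides telescope to 0, and the right sides sum to 4 + (-1) + 1 + 1 + (-3) = 2. So 0 ≥ 2, which is false.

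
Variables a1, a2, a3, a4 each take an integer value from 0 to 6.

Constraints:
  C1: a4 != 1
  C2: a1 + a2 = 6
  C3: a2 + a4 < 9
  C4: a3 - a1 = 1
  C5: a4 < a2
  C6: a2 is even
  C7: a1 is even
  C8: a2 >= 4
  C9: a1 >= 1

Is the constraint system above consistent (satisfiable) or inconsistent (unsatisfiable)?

The assignment a1 = 2, a2 = 4, a3 = 3, a4 = 3 works:
  constraint 2 holds since a1 + a2 = 6.
  constraint 3 holds since a2 + a4 = 7.
The rest check out directly.

Satisfiable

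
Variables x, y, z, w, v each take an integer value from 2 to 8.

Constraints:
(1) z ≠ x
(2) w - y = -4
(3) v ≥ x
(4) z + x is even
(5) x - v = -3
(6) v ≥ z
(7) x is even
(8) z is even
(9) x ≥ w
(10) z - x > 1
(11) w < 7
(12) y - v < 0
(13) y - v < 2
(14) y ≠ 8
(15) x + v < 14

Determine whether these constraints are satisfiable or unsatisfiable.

The assignment x = 4, y = 6, z = 6, w = 2, v = 7 works:
  constraint 2 holds since w - y = -4.
  constraint 5 holds since x - v = -3.
The rest check out directly.

Satisfiable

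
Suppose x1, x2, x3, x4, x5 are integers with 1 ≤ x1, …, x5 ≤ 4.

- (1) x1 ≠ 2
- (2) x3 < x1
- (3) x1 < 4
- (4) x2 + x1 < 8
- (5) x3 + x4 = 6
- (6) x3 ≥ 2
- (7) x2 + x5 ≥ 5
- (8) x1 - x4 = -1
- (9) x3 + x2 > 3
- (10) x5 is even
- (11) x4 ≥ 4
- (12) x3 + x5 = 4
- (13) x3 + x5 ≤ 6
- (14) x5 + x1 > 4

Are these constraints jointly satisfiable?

Take x1 = 3, x2 = 4, x3 = 2, x4 = 4, x5 = 2. Then constraint 4: x2 + x1 = 7; constraint 5: x3 + x4 = 6, and every other listed constraint is also met.

Satisfiable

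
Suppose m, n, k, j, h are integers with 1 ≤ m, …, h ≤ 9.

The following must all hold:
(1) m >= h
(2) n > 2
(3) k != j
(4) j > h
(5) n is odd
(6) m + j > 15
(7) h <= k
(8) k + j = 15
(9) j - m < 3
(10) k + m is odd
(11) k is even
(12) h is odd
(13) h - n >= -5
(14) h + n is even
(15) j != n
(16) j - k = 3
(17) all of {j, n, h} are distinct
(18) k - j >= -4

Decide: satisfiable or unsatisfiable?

Satisfiable

One satisfying assignment is m = 9, n = 5, k = 6, j = 9, h = 3.
For the less obvious constraints — constraint 6: m + j = 18; constraint 8: k + j = 15; constraint 9: j - m = 0 — and the others hold by inspection.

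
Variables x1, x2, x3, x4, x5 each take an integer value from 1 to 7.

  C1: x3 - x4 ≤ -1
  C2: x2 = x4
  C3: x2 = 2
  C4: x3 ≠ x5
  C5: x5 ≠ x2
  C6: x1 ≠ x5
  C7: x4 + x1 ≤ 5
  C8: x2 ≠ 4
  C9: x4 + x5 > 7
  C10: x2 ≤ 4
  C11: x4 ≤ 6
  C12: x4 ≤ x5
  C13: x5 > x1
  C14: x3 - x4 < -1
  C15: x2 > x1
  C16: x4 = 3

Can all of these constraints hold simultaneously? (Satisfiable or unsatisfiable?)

Unsatisfiable

Constraint 3 fixes x2 = 2 and constraint 16 fixes x4 = 3, but constraint 2 requires x2 = x4. Since 2 ≠ 3, contradiction.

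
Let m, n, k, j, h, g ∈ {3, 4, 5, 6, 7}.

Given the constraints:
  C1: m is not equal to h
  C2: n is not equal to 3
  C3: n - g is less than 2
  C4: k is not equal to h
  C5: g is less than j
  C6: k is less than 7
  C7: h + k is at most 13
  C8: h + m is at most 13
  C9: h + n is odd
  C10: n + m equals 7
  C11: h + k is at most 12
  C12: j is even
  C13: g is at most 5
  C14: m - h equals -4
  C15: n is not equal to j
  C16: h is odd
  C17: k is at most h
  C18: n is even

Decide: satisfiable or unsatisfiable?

One satisfying assignment is m = 3, n = 4, k = 3, j = 6, h = 7, g = 3.
For the less obvious constraints — constraint 3: n - g = 1; constraint 7: h + k = 10; constraint 8: h + m = 10 — and the others hold by inspection.

Satisfiable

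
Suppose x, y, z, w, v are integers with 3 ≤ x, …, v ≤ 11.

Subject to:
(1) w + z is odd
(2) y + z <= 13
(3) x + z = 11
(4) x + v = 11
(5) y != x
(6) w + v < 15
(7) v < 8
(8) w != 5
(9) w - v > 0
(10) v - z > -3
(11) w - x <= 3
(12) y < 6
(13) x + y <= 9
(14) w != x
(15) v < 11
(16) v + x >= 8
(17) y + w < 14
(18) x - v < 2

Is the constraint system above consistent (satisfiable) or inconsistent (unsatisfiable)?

Setting (x, y, z, w, v) = (5, 4, 6, 7, 6) satisfies everything: constraint 2: y + z = 10; constraint 3: x + z = 11; constraint 4: x + v = 11, and the others follow.

Satisfiable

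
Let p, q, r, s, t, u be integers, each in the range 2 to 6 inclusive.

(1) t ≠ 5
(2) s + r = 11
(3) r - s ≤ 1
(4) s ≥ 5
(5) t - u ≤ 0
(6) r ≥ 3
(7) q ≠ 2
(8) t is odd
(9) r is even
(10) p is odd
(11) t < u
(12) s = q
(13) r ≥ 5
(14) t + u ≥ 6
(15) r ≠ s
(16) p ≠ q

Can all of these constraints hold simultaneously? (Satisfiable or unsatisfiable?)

Take p = 3, q = 5, r = 6, s = 5, t = 3, u = 5. Then constraint 2: s + r = 11; constraint 3: r - s = 1; constraint 5: t - u = -2, and every other listed constraint is also met.

Satisfiable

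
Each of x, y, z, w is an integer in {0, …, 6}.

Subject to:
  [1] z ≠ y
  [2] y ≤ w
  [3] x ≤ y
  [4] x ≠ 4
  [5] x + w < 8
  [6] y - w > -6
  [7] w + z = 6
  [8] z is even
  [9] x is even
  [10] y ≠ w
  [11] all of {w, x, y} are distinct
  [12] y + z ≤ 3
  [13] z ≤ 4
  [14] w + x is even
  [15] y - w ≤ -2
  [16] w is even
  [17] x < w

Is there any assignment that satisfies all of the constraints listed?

One satisfying assignment is x = 0, y = 1, z = 0, w = 6.
For the less obvious constraints — constraint 5: x + w = 6; constraint 6: y - w = -5 — and the others hold by inspection.

Satisfiable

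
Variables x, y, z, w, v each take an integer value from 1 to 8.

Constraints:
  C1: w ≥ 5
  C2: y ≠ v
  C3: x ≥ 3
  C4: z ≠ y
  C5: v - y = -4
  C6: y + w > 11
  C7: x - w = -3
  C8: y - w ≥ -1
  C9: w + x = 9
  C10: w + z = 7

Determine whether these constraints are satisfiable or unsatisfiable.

One satisfying assignment is x = 3, y = 7, z = 1, w = 6, v = 3.
For the less obvious constraints — constraint 5: v - y = -4; constraint 6: y + w = 13 — and the others hold by inspection.

Satisfiable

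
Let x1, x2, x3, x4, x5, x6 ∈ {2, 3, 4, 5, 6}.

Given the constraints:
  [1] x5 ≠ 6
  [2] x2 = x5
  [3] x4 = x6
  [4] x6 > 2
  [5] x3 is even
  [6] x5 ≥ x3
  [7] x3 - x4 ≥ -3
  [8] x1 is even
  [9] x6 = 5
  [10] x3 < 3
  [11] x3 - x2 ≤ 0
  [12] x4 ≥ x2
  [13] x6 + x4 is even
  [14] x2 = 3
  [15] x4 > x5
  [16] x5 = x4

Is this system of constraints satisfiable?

Unsatisfiable

Constraint 14 fixes x2 = 3 and constraint 9 fixes x6 = 5. Constraints 2, 3, and 16 give x2 = x5 = x4 = x6, so x2 = x6. But 3 ≠ 5 — contradiction.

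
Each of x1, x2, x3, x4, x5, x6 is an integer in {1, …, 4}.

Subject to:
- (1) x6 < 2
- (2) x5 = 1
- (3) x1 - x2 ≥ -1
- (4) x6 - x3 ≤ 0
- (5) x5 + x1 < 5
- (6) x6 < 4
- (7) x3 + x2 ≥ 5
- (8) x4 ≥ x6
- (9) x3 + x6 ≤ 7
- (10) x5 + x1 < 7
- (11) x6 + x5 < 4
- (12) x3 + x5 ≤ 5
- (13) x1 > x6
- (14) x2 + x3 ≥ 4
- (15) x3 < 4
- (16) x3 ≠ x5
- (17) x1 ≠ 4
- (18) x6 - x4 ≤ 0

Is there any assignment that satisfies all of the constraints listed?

Take x1 = 3, x2 = 4, x3 = 3, x4 = 2, x5 = 1, x6 = 1. Then constraint 3: x1 - x2 = -1; constraint 4: x6 - x3 = -2; constraint 5: x5 + x1 = 4, and every other listed constraint is also met.

Satisfiable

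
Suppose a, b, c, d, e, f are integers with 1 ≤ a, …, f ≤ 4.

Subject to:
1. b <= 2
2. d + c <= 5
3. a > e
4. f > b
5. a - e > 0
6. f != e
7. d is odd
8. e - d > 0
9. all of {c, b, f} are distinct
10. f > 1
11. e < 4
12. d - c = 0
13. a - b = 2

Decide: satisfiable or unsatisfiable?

Take a = 4, b = 2, c = 1, d = 1, e = 3, f = 4. Then constraint 2: d + c = 2; constraint 5: a - e = 1, and every other listed constraint is also met.

Satisfiable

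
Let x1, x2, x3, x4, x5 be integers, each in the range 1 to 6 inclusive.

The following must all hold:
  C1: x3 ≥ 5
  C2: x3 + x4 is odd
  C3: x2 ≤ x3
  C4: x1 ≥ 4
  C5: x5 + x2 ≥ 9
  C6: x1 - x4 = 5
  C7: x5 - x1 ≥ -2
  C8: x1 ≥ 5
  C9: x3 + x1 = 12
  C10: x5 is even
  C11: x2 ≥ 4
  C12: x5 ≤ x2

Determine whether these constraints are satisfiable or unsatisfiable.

Satisfiable

Try x1 = 6, x2 = 6, x3 = 6, x4 = 1, x5 = 4.
Check constraint 5: x5 + x2 = 10; constraint 6: x1 - x4 = 5. The remaining constraints are straightforward to verify.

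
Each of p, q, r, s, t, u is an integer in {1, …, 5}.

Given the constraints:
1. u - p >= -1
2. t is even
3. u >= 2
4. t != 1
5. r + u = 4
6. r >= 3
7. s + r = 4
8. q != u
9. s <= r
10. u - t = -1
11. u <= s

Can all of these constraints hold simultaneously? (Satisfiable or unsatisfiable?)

From constraints 3 and 11: s ≥ u ≥ 2. From constraint 6: r ≥ 3. Hence s + r ≥ 5. But constraint 7 requires s + r = 4, and 4 < 5. Contradiction.

Unsatisfiable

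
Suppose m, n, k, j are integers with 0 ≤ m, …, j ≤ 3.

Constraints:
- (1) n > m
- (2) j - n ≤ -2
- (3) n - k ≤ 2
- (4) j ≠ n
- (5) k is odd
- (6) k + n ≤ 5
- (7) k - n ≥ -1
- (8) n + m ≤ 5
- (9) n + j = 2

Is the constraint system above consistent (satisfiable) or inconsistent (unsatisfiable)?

The assignment m = 0, n = 2, k = 3, j = 0 works:
  constraint 2 holds since j - n = -2.
  constraint 3 holds since n - k = -1.
The rest check out directly.

Satisfiable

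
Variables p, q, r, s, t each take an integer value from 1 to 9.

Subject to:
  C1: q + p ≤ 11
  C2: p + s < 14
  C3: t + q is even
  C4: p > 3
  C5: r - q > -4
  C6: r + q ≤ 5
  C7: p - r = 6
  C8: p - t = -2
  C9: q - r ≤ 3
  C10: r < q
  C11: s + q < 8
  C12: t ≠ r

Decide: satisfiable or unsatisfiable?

Setting (p, q, r, s, t) = (7, 3, 1, 4, 9) satisfies everything: constraint 1: q + p = 10; constraint 2: p + s = 11, and the others follow.

Satisfiable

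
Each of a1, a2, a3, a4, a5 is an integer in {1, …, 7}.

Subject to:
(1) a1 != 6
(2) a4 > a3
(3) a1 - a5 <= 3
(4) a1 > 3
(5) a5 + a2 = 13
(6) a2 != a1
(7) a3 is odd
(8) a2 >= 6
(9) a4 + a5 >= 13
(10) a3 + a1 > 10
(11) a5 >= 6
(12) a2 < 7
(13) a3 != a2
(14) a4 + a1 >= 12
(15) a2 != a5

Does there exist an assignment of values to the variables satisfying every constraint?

Try a1 = 7, a2 = 6, a3 = 5, a4 = 7, a5 = 7.
Check constraint 3: a1 - a5 = 0; constraint 5: a5 + a2 = 13; constraint 9: a4 + a5 = 14. The remaining constraints are straightforward to verify.

Satisfiable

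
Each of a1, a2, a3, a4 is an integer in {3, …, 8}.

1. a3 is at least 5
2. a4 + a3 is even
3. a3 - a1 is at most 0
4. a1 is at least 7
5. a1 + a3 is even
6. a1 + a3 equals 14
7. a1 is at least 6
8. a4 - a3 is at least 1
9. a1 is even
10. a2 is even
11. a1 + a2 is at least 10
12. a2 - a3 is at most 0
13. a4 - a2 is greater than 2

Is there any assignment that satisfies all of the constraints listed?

Satisfiable

Try a1 = 8, a2 = 4, a3 = 6, a4 = 8.
Check constraint 3: a3 - a1 = -2; constraint 6: a1 + a3 = 14. The remaining constraints are straightforward to verify.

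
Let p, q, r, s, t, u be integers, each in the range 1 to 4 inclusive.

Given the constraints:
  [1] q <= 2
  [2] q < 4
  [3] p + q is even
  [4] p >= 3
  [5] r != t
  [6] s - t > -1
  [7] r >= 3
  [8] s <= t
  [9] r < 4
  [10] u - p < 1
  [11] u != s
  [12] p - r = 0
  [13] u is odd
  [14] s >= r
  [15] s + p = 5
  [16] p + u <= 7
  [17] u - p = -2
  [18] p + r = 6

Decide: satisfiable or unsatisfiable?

Unsatisfiable

From constraints 7 and 14: s ≥ r ≥ 3. From constraint 4: p ≥ 3. Hence s + p ≥ 6. But constraint 15 requires s + p = 5, and 5 < 6. Contradiction.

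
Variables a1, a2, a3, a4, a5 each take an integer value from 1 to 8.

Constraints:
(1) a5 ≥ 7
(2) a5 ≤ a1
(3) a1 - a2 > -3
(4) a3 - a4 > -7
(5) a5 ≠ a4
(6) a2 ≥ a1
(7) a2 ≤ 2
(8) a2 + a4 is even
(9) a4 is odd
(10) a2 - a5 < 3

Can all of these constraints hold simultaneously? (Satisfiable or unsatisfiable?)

Unsatisfiable

From constraints 1 and 2: a1 ≥ a5 and a5 ≥ 7, so a1 ≥ 7. From constraints 6 and 7: a1 ≤ a2 and a2 ≤ 2, so a1 ≤ 2. But 2 < 7, so no value of a1 works.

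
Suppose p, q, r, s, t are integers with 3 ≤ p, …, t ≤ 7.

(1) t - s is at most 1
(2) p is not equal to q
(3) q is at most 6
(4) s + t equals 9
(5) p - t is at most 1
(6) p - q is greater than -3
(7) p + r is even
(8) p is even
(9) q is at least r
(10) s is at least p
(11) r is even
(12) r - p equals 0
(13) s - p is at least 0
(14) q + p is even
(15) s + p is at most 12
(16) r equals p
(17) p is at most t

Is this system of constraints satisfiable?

One satisfying assignment is p = 4, q = 6, r = 4, s = 5, t = 4.
For the less obvious constraints — constraint 1: t - s = -1; constraint 4: s + t = 9 — and the others hold by inspection.

Satisfiable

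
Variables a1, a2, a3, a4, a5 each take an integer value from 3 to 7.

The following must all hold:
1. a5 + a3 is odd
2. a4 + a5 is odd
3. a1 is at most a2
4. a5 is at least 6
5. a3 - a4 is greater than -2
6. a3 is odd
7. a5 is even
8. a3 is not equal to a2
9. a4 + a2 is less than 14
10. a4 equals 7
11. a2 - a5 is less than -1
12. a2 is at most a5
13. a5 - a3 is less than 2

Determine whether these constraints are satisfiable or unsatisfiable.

Satisfiable

The assignment a1 = 3, a2 = 4, a3 = 7, a4 = 7, a5 = 6 works:
  constraint 5 holds since a3 - a4 = 0.
  constraint 9 holds since a4 + a2 = 11.
  constraint 11 holds since a2 - a5 = -2.
The rest check out directly.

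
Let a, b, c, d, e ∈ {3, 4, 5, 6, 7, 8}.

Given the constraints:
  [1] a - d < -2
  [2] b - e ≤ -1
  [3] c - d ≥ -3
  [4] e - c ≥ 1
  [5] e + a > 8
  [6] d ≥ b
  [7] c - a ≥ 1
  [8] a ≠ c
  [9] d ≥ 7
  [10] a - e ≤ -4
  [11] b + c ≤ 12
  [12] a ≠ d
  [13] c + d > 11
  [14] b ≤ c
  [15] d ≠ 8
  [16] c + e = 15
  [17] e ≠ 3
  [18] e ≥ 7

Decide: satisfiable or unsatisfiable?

Satisfiable

The assignment a = 3, b = 5, c = 7, d = 7, e = 8 works:
  constraint 1 holds since a - d = -4.
  constraint 2 holds since b - e = -3.
The rest check out directly.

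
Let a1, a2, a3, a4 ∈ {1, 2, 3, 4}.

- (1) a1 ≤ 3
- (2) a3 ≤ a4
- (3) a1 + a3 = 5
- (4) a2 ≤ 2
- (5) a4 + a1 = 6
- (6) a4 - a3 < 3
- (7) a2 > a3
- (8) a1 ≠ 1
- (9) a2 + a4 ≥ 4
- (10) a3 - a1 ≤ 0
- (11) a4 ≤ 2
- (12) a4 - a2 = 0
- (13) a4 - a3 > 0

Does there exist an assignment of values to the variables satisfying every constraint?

Unsatisfiable

From constraint 11: a4 ≤ 2. From constraint 1: a1 ≤ 3. Hence a4 + a1 ≤ 5. But constraint 5 requires a4 + a1 = 6, and 6 > 5. Contradiction.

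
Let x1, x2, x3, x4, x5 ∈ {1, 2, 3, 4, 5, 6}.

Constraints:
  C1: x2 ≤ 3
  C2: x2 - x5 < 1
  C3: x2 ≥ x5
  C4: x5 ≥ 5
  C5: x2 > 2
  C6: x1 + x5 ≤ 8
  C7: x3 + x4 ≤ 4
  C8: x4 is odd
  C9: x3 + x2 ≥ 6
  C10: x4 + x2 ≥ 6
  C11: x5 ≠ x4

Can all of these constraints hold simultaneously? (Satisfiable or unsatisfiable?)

From constraint 4: x5 ≥ 5. From constraints 1 and 3: x5 ≤ x2 and x2 ≤ 3, so x5 ≤ 3. But 3 < 5, so no value of x5 works.

Unsatisfiable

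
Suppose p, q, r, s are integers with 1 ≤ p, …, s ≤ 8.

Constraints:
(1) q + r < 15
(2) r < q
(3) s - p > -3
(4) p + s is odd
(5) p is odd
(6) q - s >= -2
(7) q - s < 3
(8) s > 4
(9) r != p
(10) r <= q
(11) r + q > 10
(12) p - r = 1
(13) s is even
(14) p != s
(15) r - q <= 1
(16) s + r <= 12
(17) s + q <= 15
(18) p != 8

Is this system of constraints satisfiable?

Satisfiable

Setting (p, q, r, s) = (7, 7, 6, 6) satisfies everything: constraint 1: q + r = 13; constraint 3: s - p = -1; constraint 6: q - s = 1, and the others follow.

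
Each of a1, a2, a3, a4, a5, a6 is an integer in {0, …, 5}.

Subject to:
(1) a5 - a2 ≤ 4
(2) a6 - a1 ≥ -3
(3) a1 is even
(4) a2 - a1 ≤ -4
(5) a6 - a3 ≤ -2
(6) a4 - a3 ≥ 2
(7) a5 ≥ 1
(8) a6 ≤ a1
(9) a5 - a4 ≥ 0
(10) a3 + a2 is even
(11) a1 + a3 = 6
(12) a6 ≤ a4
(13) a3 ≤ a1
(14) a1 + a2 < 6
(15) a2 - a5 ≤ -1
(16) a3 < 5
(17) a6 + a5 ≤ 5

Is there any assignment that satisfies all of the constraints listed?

Constraints 1, 2, 4, 5, 6, and 9 give a6 − a1 ≥ -3, a1 − a2 ≥ 4, a2 − a5 ≥ -4, a5 − a4 ≥ 0, a4 − a3 ≥ 2, a3 − a6 ≥ 2.
Adding all 6 inequalities: the left sides telescope to 0, and the right sides sum to (-3) + 4 + (-4) + 0 + 2 + 2 = 1. So 0 ≥ 1, which is false.

Unsatisfiable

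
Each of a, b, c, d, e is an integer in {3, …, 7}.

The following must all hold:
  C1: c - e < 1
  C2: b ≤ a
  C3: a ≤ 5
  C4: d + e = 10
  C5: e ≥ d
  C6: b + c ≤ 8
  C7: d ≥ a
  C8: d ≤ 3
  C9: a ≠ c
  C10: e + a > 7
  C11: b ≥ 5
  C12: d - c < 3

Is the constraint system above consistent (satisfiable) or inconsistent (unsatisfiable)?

Unsatisfiable

From constraints 2 and 11: a ≥ b and b ≥ 5, so a ≥ 5. From constraints 7 and 8: a ≤ d and d ≤ 3, so a ≤ 3. But 3 < 5, so no value of a works.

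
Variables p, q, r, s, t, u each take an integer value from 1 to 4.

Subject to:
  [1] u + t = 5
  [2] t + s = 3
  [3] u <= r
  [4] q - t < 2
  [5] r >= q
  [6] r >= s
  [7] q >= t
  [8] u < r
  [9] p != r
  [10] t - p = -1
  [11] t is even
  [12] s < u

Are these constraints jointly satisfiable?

Satisfiable

Take p = 3, q = 3, r = 4, s = 1, t = 2, u = 3. Then constraint 1: u + t = 5; constraint 2: t + s = 3, and every other listed constraint is also met.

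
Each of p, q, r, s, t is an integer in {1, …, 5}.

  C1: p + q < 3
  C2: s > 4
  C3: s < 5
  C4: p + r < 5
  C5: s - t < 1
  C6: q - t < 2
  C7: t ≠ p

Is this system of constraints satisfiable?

From constraint 2: s ≥ 5. From constraint 3: s ≤ 4. But 4 < 5, so no value of s works.

Unsatisfiable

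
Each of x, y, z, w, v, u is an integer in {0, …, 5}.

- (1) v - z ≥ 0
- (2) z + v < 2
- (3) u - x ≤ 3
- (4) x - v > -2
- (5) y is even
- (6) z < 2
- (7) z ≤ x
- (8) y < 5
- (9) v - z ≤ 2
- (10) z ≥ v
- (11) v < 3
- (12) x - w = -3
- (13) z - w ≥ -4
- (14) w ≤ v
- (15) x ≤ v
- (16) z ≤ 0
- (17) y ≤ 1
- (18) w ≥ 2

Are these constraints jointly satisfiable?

Unsatisfiable

From constraints 14 and 18: v ≥ w and w ≥ 2, so v ≥ 2. From constraints 10 and 16: v ≤ z and z ≤ 0, so v ≤ 0. But 0 < 2, so no value of v works.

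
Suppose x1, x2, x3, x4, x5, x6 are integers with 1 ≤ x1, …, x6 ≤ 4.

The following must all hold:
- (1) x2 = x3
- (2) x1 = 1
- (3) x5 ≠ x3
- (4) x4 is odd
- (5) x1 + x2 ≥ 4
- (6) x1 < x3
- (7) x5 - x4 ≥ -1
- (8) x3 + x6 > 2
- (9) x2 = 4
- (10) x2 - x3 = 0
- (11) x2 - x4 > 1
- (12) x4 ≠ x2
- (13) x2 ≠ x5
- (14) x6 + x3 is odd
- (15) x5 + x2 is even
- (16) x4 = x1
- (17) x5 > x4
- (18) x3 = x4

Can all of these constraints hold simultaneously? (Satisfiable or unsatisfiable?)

Unsatisfiable

Constraint 9 fixes x2 = 4 and constraint 2 fixes x1 = 1. Constraints 1, 16, and 18 give x2 = x3 = x4 = x1, so x2 = x1. But 4 ≠ 1 — contradiction.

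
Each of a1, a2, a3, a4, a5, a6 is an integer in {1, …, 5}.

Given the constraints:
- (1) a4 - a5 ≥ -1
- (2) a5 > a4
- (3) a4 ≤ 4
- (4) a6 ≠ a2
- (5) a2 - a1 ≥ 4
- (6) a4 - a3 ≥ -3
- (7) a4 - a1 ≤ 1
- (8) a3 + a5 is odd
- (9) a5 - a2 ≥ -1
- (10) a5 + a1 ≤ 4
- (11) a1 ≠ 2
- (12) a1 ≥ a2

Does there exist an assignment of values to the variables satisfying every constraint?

Unsatisfiable

Constraints 1, 5, 7, and 9 give a1 − a4 ≥ -1, a4 − a5 ≥ -1, a5 − a2 ≥ -1, a2 − a1 ≥ 4.
Adding all 4 inequalities: the left sides telescope to 0, and the right sides sum to (-1) + (-1) + (-1) + 4 = 1. So 0 ≥ 1, which is false.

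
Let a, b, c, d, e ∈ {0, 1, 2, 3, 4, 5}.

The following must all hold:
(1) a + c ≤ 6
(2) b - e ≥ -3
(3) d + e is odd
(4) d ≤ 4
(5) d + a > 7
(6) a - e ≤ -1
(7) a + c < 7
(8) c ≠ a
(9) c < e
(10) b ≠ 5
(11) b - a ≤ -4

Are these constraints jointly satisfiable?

Unsatisfiable

Constraints 2, 6, and 11 give b − e ≥ -3, e − a ≥ 1, a − b ≥ 4.
Adding all 3 inequalities: the left sides telescope to 0, and the right sides sum to (-3) + 1 + 4 = 2. So 0 ≥ 2, which is false.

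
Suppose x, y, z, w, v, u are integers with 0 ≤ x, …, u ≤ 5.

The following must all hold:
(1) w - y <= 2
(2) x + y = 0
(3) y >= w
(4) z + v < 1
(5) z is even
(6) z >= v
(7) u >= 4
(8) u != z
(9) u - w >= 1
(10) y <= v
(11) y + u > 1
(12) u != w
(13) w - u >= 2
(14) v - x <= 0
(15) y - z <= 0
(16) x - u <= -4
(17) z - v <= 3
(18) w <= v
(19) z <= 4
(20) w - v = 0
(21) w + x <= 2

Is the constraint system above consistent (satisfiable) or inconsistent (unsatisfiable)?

Constraints 1, 13, 14, 15, 16, and 17 give v − z ≥ -3, z − y ≥ 0, y − w ≥ -2, w − u ≥ 2, u − x ≥ 4, x − v ≥ 0.
Adding all 6 inequalities: the left sides telescope to 0, and the right sides sum to (-3) + 0 + (-2) + 2 + 4 + 0 = 1. So 0 ≥ 1, which is false.

Unsatisfiable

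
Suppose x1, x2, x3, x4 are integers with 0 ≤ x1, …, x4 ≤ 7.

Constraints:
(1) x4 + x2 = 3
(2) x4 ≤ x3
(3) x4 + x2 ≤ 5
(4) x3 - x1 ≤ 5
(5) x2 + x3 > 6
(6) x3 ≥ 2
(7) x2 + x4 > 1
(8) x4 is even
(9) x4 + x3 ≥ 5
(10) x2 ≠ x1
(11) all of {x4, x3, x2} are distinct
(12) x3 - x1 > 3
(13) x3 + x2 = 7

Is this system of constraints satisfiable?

Satisfiable

Try x1 = 2, x2 = 1, x3 = 6, x4 = 2.
Check constraint 1: x4 + x2 = 3; constraint 3: x4 + x2 = 3; constraint 4: x3 - x1 = 4. The remaining constraints are straightforward to verify.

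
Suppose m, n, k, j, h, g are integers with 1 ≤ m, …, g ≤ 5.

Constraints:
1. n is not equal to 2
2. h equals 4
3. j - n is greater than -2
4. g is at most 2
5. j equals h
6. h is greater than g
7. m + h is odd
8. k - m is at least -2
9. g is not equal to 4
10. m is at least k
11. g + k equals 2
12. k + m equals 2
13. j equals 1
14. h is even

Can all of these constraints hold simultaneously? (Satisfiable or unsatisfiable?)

Unsatisfiable

Constraint 13 fixes j = 1 and constraint 2 fixes h = 4, but constraint 5 requires j = h. Since 1 ≠ 4, contradiction.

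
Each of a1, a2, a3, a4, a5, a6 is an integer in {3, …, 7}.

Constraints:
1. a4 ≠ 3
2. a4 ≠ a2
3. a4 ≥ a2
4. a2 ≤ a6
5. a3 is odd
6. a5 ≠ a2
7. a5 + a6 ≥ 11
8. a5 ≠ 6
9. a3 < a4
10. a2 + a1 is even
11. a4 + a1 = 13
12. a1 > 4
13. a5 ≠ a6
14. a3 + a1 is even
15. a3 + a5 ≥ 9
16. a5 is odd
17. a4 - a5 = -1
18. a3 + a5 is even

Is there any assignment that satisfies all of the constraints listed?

Try a1 = 7, a2 = 3, a3 = 3, a4 = 6, a5 = 7, a6 = 5.
Check constraint 7: a5 + a6 = 12; constraint 11: a4 + a1 = 13. The remaining constraints are straightforward to verify.

Satisfiable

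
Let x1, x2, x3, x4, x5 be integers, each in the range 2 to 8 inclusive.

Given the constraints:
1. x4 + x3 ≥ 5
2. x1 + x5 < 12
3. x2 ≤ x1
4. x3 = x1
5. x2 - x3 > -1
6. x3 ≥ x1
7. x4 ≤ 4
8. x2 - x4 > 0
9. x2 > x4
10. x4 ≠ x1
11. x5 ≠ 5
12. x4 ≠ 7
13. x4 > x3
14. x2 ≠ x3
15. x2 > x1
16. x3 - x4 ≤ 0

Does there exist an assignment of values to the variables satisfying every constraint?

Unsatisfiable

Constraints 3, 6, 9, and 13 give x4 < x2, x2 ≤ x1, x1 ≤ x3, x3 < x4. Chaining: x4 < x2 ≤ x1 ≤ x3 < x4, which forces x4 < x4 — impossible.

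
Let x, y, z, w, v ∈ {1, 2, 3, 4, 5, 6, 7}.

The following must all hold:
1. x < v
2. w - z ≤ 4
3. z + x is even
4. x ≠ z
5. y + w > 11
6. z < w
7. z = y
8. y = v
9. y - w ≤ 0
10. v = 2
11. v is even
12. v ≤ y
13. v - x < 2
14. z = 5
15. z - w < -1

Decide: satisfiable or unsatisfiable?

Unsatisfiable

Constraint 14 fixes z = 5 and constraint 10 fixes v = 2. Constraints 7 and 8 give z = y = v, so z = v. But 5 ≠ 2 — contradiction.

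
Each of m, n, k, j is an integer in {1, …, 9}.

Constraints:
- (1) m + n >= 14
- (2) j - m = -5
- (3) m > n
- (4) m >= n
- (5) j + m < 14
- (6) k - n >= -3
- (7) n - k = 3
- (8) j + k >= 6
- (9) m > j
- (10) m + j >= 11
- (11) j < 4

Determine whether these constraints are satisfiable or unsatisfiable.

Setting (m, n, k, j) = (8, 6, 3, 3) satisfies everything: constraint 1: m + n = 14; constraint 2: j - m = -5, and the others follow.

Satisfiable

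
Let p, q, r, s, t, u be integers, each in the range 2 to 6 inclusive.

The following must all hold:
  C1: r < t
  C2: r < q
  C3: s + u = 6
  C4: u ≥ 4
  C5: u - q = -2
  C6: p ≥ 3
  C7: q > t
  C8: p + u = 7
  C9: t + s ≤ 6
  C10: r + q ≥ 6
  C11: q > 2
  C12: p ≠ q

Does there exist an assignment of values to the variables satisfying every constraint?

The assignment p = 3, q = 6, r = 2, s = 2, t = 4, u = 4 works:
  constraint 3 holds since s + u = 6.
  constraint 5 holds since u - q = -2.
The rest check out directly.

Satisfiable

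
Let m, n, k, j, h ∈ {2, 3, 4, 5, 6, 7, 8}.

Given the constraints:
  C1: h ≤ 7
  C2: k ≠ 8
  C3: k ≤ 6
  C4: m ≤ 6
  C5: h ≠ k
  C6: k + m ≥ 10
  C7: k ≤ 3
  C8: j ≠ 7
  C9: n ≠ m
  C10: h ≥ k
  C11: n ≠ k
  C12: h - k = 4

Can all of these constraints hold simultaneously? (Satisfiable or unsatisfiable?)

Unsatisfiable

From constraint 7: k ≤ 3. From constraint 4: m ≤ 6. Hence k + m ≤ 9. But constraint 6 requires k + m ≥ 10, and 10 > 9. Contradiction.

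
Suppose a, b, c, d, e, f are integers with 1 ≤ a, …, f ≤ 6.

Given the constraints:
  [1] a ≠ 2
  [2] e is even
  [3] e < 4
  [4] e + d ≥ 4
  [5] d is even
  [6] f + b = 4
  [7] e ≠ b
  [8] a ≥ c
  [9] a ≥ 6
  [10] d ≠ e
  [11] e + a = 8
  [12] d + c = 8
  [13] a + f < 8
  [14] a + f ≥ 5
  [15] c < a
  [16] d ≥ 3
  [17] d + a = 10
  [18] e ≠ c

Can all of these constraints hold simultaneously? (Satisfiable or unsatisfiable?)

Take a = 6, b = 3, c = 4, d = 4, e = 2, f = 1. Then constraint 4: e + d = 6; constraint 6: f + b = 4, and every other listed constraint is also met.

Satisfiable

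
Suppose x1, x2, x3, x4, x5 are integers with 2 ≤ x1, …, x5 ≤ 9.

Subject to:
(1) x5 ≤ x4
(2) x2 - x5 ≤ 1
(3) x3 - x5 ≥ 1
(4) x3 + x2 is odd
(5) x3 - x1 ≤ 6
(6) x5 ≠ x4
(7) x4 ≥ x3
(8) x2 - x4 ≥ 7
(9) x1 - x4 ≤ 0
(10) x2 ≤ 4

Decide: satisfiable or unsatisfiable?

Constraints 2, 3, 5, 8, and 9 give x4 − x1 ≥ 0, x1 − x3 ≥ -6, x3 − x5 ≥ 1, x5 − x2 ≥ -1, x2 − x4 ≥ 7.
Adding all 5 inequalities: the left sides telescope to 0, and the right sides sum to 0 + (-6) + 1 + (-1) + 7 = 1. So 0 ≥ 1, which is false.

Unsatisfiable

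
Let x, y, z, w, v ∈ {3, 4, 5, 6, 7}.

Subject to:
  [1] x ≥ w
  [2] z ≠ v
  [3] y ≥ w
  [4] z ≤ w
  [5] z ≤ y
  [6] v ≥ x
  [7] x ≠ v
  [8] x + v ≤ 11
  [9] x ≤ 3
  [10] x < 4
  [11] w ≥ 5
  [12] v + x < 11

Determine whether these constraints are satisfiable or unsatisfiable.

From constraints 1 and 11: x ≥ w and w ≥ 5, so x ≥ 5. From constraint 9: x ≤ 3. But 3 < 5, so no value of x works.

Unsatisfiable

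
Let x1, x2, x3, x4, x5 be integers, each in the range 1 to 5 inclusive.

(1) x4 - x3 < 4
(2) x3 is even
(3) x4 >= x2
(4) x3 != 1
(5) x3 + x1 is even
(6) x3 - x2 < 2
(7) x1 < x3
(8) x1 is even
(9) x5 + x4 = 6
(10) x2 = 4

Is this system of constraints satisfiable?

The assignment x1 = 2, x2 = 4, x3 = 4, x4 = 5, x5 = 1 works:
  constraint 1 holds since x4 - x3 = 1.
  constraint 6 holds since x3 - x2 = 0.
The rest check out directly.

Satisfiable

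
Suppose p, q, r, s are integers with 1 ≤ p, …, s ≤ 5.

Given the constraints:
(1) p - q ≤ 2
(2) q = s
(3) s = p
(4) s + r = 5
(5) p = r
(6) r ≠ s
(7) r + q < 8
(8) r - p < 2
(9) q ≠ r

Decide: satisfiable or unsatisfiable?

Unsatisfiable

From constraints 2, 3, and 5, q = s = p = r, so q = r. But constraint 9 says q ≠ r. Contradiction.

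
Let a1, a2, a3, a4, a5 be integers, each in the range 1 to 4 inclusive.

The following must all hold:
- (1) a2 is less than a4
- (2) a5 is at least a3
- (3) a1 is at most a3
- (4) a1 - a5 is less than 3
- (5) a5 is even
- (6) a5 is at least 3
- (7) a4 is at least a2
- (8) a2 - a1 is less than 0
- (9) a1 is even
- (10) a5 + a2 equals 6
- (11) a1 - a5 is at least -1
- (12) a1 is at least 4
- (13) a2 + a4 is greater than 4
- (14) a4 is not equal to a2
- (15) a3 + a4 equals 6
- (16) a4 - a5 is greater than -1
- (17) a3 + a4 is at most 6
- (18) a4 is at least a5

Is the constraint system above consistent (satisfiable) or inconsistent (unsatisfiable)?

Unsatisfiable

From constraints 3 and 12: a3 ≥ a1 ≥ 4. From constraints 6 and 18: a4 ≥ a5 ≥ 3. Hence a3 + a4 ≥ 7. But constraint 15 requires a3 + a4 = 6, and 6 < 7. Contradiction.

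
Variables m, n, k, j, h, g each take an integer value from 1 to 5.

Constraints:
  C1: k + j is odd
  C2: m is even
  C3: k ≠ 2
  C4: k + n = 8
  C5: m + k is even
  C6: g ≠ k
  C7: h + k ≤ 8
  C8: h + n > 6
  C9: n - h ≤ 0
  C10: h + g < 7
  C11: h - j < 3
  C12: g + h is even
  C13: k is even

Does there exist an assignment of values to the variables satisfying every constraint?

One satisfying assignment is m = 4, n = 4, k = 4, j = 3, h = 4, g = 2.
For the less obvious constraints — constraint 4: k + n = 8; constraint 7: h + k = 8; constraint 8: h + n = 8 — and the others hold by inspection.

Satisfiable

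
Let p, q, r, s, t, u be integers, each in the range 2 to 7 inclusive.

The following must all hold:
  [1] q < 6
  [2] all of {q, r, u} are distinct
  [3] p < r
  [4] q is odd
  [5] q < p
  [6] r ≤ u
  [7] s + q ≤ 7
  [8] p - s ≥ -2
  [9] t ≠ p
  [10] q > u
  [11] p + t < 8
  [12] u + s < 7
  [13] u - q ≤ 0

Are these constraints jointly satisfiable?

Constraints 3, 5, 6, and 10 give r ≤ u, u < q, q < p, p < r. Chaining: r ≤ u < q < p < r, which forces r < r — impossible.

Unsatisfiable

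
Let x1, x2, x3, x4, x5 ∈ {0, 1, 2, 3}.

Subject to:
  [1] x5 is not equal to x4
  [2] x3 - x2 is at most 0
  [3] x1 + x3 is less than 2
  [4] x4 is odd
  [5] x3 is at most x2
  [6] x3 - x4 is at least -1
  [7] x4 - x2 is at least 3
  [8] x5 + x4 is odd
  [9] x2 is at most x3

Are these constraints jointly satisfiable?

Constraints 2, 6, and 7 give x2 − x3 ≥ 0, x3 − x4 ≥ -1, x4 − x2 ≥ 3.
Adding all 3 inequalities: the left sides telescope to 0, and the right sides sum to 0 + (-1) + 3 = 2. So 0 ≥ 2, which is false.

Unsatisfiable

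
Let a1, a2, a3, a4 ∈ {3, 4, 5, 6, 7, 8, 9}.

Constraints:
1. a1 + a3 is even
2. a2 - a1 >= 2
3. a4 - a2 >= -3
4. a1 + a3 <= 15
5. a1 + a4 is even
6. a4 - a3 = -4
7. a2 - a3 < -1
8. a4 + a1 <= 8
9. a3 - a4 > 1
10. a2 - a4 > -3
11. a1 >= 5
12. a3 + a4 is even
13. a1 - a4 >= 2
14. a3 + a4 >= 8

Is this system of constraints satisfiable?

Unsatisfiable

Constraints 2, 3, and 13 give a2 − a1 ≥ 2, a1 − a4 ≥ 2, a4 − a2 ≥ -3.
Adding all 3 inequalities: the left sides telescope to 0, and the right sides sum to 2 + 2 + (-3) = 1. So 0 ≥ 1, which is false.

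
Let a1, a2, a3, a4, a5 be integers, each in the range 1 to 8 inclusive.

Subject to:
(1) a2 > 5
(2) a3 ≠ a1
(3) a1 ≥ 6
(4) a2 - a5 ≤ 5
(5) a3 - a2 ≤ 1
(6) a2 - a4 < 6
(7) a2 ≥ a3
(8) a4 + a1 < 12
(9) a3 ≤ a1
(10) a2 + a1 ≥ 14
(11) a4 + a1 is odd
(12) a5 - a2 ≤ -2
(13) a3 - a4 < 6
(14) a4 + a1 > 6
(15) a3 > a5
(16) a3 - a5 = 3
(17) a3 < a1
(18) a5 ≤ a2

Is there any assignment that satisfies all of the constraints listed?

Satisfiable

Try a1 = 7, a2 = 7, a3 = 6, a4 = 2, a5 = 3.
Check constraint 4: a2 - a5 = 4; constraint 5: a3 - a2 = -1. The remaining constraints are straightforward to verify.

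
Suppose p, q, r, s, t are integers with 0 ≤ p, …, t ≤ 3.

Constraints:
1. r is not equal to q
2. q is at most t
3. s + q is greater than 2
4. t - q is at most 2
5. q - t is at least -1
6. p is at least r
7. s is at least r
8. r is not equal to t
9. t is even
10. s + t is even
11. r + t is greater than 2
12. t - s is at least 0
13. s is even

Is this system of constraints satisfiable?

Satisfiable

One satisfying assignment is p = 2, q = 2, r = 1, s = 2, t = 2.
For the less obvious constraints — constraint 3: s + q = 4; constraint 4: t - q = 0; constraint 5: q - t = 0 — and the others hold by inspection.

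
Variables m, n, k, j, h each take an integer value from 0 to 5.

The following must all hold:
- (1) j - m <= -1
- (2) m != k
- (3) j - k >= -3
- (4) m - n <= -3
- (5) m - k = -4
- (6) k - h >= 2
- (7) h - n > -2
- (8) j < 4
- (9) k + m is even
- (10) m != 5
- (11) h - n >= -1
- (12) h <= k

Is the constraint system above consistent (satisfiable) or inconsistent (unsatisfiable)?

Unsatisfiable

Constraints 1, 3, 4, 6, and 11 give j − k ≥ -3, k − h ≥ 2, h − n ≥ -1, n − m ≥ 3, m − j ≥ 1.
Adding all 5 inequalities: the left sides telescope to 0, and the right sides sum to (-3) + 2 + (-1) + 3 + 1 = 2. So 0 ≥ 2, which is false.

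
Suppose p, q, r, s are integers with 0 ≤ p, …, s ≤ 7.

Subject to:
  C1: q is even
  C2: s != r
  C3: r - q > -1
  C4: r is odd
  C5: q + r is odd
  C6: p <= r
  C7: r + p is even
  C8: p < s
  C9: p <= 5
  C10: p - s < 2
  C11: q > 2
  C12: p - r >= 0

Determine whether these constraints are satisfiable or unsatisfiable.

Satisfiable

One satisfying assignment is p = 5, q = 4, r = 5, s = 6.
For the less obvious constraints — constraint 3: r - q = 1; constraint 10: p - s = -1 — and the others hold by inspection.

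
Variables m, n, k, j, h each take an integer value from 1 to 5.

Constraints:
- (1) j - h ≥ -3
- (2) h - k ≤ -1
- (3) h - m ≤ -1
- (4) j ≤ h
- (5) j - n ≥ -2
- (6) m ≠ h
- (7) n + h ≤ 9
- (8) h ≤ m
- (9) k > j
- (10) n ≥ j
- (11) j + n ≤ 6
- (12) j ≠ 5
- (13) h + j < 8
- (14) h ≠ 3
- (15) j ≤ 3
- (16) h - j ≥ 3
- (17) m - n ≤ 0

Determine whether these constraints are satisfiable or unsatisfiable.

Constraints 3, 5, 16, and 17 give n − m ≥ 0, m − h ≥ 1, h − j ≥ 3, j − n ≥ -2.
Adding all 4 inequalities: the left sides telescope to 0, and the right sides sum to 0 + 1 + 3 + (-2) = 2. So 0 ≥ 2, which is false.

Unsatisfiable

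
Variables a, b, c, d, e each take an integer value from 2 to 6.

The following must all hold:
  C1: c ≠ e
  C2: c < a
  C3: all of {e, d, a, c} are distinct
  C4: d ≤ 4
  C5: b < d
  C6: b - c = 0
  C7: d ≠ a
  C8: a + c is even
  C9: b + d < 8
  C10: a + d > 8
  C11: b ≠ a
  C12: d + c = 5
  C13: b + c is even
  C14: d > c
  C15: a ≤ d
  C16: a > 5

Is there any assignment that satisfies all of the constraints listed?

Unsatisfiable

From constraint 16: a ≥ 6. From constraints 4 and 15: a ≤ d and d ≤ 4, so a ≤ 4. But 4 < 6, so no value of a works.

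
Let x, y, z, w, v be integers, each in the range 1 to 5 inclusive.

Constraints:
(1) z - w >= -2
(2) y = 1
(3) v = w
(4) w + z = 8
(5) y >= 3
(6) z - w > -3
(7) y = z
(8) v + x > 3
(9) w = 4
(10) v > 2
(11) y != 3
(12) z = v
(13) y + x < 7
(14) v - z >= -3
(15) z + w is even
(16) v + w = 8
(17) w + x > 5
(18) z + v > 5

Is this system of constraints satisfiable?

Unsatisfiable

Constraint 2 fixes y = 1 and constraint 9 fixes w = 4. Constraints 3, 7, and 12 give y = z = v = w, so y = w. But 1 ≠ 4 — contradiction.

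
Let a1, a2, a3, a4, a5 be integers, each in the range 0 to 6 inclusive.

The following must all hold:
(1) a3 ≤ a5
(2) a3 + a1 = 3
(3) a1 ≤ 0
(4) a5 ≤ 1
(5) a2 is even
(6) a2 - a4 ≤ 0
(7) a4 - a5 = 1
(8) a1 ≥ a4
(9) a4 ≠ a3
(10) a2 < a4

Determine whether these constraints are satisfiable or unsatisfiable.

Unsatisfiable

From constraints 1 and 4: a3 ≤ a5 ≤ 1. From constraint 3: a1 ≤ 0. Hence a3 + a1 ≤ 1. But constraint 2 requires a3 + a1 = 3, and 3 > 1. Contradiction.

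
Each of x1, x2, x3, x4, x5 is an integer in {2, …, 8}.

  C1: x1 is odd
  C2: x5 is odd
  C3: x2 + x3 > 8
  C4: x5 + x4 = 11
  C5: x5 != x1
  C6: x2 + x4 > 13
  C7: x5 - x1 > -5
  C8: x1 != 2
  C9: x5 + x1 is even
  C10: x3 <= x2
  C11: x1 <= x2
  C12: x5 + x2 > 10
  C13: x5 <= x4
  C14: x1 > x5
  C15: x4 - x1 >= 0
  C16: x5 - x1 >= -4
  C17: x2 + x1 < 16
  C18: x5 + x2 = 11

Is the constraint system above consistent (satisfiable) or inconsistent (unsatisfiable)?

The assignment x1 = 7, x2 = 8, x3 = 3, x4 = 8, x5 = 3 works:
  constraint 3 holds since x2 + x3 = 11.
  constraint 4 holds since x5 + x4 = 11.
  constraint 6 holds since x2 + x4 = 16.
The rest check out directly.

Satisfiable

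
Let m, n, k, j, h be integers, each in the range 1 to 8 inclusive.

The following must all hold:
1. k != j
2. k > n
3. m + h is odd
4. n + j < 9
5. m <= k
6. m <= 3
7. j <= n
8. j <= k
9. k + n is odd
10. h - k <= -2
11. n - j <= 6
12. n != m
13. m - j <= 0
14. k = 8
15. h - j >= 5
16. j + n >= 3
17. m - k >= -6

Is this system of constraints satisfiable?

Unsatisfiable

Constraints 10, 13, 15, and 17 give h − j ≥ 5, j − m ≥ 0, m − k ≥ -6, k − h ≥ 2.
Adding all 4 inequalities: the left sides telescope to 0, and the right sides sum to 5 + 0 + (-6) + 2 = 1. So 0 ≥ 1, which is false.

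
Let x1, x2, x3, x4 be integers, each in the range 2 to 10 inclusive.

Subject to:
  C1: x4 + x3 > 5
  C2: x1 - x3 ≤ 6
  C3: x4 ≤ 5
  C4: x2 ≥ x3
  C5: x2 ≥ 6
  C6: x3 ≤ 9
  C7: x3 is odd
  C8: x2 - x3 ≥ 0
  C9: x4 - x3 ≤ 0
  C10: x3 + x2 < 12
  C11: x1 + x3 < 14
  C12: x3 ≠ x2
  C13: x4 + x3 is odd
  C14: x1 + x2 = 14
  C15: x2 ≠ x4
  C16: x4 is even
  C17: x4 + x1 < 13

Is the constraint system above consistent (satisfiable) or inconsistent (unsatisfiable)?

Take x1 = 8, x2 = 6, x3 = 5, x4 = 2. Then constraint 1: x4 + x3 = 7; constraint 2: x1 - x3 = 3, and every other listed constraint is also met.

Satisfiable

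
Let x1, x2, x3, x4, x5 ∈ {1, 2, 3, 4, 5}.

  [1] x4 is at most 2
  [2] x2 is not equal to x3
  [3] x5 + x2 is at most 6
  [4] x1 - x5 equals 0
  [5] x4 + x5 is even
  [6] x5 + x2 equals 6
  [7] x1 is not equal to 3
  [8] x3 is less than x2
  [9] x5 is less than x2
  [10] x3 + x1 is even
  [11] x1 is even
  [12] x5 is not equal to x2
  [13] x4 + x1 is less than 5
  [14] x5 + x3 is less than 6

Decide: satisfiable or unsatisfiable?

One satisfying assignment is x1 = 2, x2 = 4, x3 = 2, x4 = 2, x5 = 2.
For the less obvious constraints — constraint 3: x5 + x2 = 6; constraint 4: x1 - x5 = 0 — and the others hold by inspection.

Satisfiable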